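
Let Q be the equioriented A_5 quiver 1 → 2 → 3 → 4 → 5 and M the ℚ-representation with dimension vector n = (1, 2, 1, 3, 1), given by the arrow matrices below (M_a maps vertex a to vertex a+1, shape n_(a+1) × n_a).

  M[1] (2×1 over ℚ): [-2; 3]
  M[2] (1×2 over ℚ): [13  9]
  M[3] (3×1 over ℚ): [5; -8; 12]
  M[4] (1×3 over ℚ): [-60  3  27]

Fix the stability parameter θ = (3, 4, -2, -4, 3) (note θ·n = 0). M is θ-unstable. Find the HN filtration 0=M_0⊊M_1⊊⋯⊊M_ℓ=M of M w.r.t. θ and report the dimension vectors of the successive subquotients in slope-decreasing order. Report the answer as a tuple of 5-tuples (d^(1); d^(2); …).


Via rank(M_{q-1}∘⋯∘M_p): M ≅ I[1,4], I[2,2], I[4,4], I[4,5].
μ_θ-semistable layers: μ^(1)=4; μ^(2)=3; μ^(3)=1/4; μ^(4)=-4

((0, 1, 0, 0, 0); (0, 0, 0, 0, 1); (1, 1, 1, 1, 0); (0, 0, 0, 2, 0))


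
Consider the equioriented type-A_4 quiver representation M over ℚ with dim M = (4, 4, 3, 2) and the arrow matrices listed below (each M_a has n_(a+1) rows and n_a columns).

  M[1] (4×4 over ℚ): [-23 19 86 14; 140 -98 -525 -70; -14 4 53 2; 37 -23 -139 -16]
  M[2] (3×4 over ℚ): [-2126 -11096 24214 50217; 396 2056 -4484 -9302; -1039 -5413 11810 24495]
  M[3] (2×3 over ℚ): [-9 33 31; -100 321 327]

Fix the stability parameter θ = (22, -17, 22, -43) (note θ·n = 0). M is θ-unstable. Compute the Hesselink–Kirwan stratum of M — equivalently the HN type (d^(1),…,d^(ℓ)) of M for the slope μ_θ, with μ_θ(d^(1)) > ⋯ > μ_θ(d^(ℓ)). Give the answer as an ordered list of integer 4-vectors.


Interval decomposition of M: I[1,1]^2, I[1,2], I[1,4], I[2,2], I[2,4], I[3,3].
HN type (ℓ=5): μ^(1)=22; μ^(2)=5/2; μ^(3)=-4; μ^(4)=-21/2; μ^(5)=-17

((2, 0, 1, 0); (1, 1, 0, 0); (1, 1, 1, 1); (0, 0, 1, 1); (0, 2, 0, 0))


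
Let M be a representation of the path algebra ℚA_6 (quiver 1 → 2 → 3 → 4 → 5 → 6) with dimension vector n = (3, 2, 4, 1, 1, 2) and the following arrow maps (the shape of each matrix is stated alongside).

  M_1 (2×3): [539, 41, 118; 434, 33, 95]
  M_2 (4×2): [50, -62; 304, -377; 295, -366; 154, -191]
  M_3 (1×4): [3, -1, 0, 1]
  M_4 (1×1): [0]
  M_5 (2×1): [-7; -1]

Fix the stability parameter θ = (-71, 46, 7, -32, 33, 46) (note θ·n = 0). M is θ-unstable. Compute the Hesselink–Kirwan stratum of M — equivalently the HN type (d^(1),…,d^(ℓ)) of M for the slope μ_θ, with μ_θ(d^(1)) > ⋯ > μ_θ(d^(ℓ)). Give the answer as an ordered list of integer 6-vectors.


Via rank(M_{q-1}∘⋯∘M_p): M ≅ I[1,1], I[1,3]^2, I[3,3], I[3,4], I[5,6], I[6,6].
μ_θ-semistable layers: μ^(1)=46; μ^(2)=33; μ^(3)=53/2; μ^(4)=7; μ^(5)=-25/2; μ^(6)=-71

((0, 0, 0, 0, 0, 2); (0, 0, 0, 0, 1, 0); (0, 2, 2, 0, 0, 0); (0, 0, 1, 0, 0, 0); (0, 0, 1, 1, 0, 0); (3, 0, 0, 0, 0, 0))


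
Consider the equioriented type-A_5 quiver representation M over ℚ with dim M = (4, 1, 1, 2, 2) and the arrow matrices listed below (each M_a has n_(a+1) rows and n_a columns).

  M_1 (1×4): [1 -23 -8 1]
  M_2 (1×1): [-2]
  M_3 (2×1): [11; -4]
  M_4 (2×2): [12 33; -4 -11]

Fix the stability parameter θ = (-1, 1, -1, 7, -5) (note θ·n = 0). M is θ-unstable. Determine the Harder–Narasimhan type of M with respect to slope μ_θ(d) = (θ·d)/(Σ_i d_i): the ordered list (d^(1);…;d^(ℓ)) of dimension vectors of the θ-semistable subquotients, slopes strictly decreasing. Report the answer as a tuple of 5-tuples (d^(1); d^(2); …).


Interval decomposition of M: I[1,1]^3, I[1,4], I[4,5], I[5,5].
HN type (ℓ=5): μ^(1)=7; μ^(2)=1; μ^(3)=0; μ^(4)=-1; μ^(5)=-5

((0, 0, 0, 1, 0); (0, 0, 0, 1, 1); (0, 1, 1, 0, 0); (4, 0, 0, 0, 0); (0, 0, 0, 0, 1))


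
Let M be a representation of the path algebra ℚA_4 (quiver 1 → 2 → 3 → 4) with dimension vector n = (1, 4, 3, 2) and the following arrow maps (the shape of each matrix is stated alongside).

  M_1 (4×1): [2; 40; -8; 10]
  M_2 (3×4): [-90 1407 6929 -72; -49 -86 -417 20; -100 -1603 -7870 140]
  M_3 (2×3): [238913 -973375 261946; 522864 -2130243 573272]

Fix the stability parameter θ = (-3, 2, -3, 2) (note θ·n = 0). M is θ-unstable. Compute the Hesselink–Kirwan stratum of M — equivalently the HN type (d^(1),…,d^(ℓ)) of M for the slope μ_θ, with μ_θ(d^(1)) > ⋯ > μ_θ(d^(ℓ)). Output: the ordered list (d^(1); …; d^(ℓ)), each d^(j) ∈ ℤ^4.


Interval decomposition of M: I[1,4], I[2,2], I[2,3], I[2,4].
HN type (ℓ=3): μ^(1)=2; μ^(2)=-1/2; μ^(3)=-3

((0, 1, 0, 2); (0, 3, 3, 0); (1, 0, 0, 0))


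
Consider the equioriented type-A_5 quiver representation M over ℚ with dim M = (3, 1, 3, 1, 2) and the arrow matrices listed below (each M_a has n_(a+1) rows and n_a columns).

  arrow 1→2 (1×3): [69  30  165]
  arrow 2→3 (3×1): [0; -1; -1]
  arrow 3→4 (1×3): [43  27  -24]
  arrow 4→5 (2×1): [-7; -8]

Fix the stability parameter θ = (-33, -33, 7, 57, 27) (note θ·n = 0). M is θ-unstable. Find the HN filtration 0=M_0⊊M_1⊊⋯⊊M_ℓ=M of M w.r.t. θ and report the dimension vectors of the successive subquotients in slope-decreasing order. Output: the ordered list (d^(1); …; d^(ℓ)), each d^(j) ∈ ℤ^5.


Barcode: M ≅ I[1,1]^2, I[1,5], I[3,3]^2, I[5,5]. HN layers by μ_θ (4 steps, strictly decreasing):
  μ^(1)=42; μ^(2)=27; μ^(3)=7; μ^(4)=-33

((0, 0, 0, 1, 1); (0, 0, 0, 0, 1); (0, 0, 3, 0, 0); (3, 1, 0, 0, 0))


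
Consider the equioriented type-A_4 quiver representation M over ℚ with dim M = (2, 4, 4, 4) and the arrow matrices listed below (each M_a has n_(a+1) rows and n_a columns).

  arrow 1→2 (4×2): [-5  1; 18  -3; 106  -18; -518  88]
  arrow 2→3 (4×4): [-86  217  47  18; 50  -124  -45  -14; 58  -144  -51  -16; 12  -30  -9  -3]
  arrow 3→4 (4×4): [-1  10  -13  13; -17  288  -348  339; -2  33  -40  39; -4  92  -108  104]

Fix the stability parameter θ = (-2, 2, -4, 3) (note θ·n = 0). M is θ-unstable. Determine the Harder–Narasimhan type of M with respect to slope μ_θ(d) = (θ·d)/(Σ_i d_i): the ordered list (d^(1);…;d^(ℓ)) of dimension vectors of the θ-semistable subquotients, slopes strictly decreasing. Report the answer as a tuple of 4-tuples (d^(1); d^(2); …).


Barcode: M ≅ I[1,2], I[1,4], I[2,4]^2, I[3,3], I[4,4]. HN layers by μ_θ (5 steps, strictly decreasing):
  μ^(1)=3; μ^(2)=2; μ^(3)=-1; μ^(4)=-2; μ^(5)=-4

((0, 0, 0, 4); (0, 1, 0, 0); (0, 3, 3, 0); (2, 0, 0, 0); (0, 0, 1, 0))


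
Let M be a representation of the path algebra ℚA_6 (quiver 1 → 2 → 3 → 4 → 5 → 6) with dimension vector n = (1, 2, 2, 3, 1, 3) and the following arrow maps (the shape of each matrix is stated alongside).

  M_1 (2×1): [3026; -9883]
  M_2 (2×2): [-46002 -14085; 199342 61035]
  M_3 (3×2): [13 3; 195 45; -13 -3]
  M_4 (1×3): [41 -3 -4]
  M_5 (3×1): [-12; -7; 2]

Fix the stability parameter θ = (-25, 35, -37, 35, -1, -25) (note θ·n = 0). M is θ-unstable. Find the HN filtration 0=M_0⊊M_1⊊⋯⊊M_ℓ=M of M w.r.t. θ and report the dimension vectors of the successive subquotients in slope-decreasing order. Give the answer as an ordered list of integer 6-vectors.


Via rank(M_{q-1}∘⋯∘M_p): M ≅ I[1,3], I[2,2], I[3,4], I[4,4], I[4,6], I[6,6]^2.
μ_θ-semistable layers: μ^(1)=35; μ^(2)=3; μ^(3)=-1; μ^(4)=-25; μ^(5)=-37

((0, 1, 0, 2, 0, 0); (0, 0, 0, 1, 1, 1); (0, 1, 1, 0, 0, 0); (1, 0, 0, 0, 0, 2); (0, 0, 1, 0, 0, 0))


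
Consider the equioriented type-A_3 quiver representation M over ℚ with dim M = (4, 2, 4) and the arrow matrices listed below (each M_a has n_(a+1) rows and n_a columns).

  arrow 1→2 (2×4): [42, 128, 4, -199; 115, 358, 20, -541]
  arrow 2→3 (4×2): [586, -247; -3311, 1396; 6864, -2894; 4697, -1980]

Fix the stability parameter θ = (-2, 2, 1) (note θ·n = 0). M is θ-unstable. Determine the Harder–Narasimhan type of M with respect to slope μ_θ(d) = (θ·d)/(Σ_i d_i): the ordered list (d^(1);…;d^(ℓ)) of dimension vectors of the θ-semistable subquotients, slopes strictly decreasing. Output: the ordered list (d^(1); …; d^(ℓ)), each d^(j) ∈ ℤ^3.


Via rank(M_{q-1}∘⋯∘M_p): M ≅ I[1,1]^2, I[1,3]^2, I[3,3]^2.
μ_θ-semistable layers: μ^(1)=3/2; μ^(2)=1; μ^(3)=-2

((0, 2, 2); (0, 0, 2); (4, 0, 0))


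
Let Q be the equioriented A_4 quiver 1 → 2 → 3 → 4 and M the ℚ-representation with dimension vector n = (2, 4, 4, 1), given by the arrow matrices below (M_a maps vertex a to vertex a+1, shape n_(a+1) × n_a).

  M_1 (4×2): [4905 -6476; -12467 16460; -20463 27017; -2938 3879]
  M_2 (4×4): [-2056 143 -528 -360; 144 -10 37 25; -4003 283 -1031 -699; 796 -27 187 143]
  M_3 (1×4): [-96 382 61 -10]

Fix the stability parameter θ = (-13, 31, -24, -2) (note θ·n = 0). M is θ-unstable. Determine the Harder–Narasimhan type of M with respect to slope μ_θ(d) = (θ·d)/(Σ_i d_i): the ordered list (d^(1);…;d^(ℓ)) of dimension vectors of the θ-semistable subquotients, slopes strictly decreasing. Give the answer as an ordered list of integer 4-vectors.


Interval decomposition of M: I[1,2], I[1,4], I[2,3]^2, I[3,3].
HN type (ℓ=5): μ^(1)=31; μ^(2)=7/2; μ^(3)=5/3; μ^(4)=-13; μ^(5)=-24

((0, 1, 0, 0); (0, 2, 2, 0); (0, 1, 1, 1); (2, 0, 0, 0); (0, 0, 1, 0))


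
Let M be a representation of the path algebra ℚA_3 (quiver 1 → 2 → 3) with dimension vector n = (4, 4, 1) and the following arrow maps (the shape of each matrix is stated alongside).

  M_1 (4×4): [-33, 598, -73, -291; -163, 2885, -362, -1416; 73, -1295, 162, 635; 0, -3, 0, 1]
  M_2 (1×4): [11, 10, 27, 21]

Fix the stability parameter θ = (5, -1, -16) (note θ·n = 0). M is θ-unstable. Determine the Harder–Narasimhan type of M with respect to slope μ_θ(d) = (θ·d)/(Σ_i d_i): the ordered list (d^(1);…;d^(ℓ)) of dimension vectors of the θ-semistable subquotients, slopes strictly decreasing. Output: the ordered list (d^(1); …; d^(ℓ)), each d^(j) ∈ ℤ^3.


Interval decomposition of M: I[1,2]^3, I[1,3].
HN type (ℓ=2): μ^(1)=2; μ^(2)=-4

((3, 3, 0); (1, 1, 1))


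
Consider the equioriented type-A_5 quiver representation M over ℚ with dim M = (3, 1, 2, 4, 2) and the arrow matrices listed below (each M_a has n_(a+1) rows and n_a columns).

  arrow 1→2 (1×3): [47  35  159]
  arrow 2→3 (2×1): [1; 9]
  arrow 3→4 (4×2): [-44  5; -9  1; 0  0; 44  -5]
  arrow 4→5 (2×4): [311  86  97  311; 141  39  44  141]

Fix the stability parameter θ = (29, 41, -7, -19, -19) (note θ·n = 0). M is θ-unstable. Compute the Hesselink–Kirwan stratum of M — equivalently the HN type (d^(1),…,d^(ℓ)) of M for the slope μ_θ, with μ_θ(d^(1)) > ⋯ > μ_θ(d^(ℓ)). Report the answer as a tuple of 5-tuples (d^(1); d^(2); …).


Interval decomposition of M: I[1,1]^2, I[1,4], I[3,5], I[4,4], I[4,5].
HN type (ℓ=4): μ^(1)=29; μ^(2)=11; μ^(3)=-15; μ^(4)=-19

((2, 0, 0, 0, 0); (1, 1, 1, 1, 0); (0, 0, 1, 1, 1); (0, 0, 0, 2, 1))


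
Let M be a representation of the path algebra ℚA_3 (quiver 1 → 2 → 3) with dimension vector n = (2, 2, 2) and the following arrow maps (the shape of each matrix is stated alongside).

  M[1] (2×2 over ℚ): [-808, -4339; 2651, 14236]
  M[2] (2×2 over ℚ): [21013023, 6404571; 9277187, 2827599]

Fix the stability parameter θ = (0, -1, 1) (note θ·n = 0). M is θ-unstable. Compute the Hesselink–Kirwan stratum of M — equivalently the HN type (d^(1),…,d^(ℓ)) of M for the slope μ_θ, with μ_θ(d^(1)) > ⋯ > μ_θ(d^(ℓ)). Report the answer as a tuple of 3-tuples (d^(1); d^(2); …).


Via rank(M_{q-1}∘⋯∘M_p): M ≅ I[1,2], I[1,3], I[3,3].
μ_θ-semistable layers: μ^(1)=1; μ^(2)=-1/2

((0, 0, 2); (2, 2, 0))


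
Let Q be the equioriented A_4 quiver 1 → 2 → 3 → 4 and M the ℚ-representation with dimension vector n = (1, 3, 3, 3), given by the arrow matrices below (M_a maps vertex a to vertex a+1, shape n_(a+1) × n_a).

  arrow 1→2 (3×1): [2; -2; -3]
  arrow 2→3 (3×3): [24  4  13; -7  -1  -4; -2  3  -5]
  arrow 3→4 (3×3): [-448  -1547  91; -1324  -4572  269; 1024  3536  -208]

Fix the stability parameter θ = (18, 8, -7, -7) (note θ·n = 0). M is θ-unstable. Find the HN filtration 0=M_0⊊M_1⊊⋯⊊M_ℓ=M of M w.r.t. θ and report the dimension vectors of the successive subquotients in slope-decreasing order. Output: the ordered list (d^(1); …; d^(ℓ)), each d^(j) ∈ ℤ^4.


Interval decomposition of M: I[1,4], I[2,3], I[2,4], I[4,4].
HN type (ℓ=4): μ^(1)=3; μ^(2)=1/2; μ^(3)=-2; μ^(4)=-7

((1, 1, 1, 1); (0, 1, 1, 0); (0, 1, 1, 1); (0, 0, 0, 1))


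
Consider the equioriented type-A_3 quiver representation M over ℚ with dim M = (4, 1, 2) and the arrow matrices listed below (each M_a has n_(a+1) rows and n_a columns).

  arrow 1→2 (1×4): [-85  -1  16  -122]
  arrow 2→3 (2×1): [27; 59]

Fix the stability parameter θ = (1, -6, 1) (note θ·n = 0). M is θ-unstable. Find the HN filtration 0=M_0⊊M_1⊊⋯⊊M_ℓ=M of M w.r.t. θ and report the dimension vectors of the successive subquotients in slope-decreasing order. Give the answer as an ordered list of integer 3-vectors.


Interval decomposition of M: I[1,1]^3, I[1,3], I[3,3].
HN type (ℓ=2): μ^(1)=1; μ^(2)=-5/2

((3, 0, 2); (1, 1, 0))


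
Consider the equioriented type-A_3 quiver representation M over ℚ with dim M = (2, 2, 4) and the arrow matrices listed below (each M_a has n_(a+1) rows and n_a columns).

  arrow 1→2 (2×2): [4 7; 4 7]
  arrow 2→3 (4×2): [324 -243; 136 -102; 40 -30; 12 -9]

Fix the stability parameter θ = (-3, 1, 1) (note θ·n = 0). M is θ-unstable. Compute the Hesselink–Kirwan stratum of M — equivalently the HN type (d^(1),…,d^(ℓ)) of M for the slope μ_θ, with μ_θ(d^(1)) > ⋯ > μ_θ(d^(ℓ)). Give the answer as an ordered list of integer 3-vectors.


Via rank(M_{q-1}∘⋯∘M_p): M ≅ I[1,1], I[1,3], I[2,2], I[3,3]^3.
μ_θ-semistable layers: μ^(1)=1; μ^(2)=-3

((0, 2, 4); (2, 0, 0))


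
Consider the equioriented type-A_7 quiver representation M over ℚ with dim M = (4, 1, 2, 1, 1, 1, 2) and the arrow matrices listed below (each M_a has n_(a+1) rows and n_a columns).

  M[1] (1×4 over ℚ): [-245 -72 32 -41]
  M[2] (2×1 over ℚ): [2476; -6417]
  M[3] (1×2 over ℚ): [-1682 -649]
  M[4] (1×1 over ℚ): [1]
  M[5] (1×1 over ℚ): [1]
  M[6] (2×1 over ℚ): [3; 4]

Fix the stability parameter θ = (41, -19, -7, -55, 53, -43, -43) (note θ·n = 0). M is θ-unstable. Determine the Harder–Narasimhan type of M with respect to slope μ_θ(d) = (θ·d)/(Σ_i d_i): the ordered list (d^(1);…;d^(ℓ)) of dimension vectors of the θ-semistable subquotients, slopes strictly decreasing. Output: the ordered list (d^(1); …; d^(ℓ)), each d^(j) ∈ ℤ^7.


Interval decomposition of M: I[1,1]^3, I[1,7], I[3,3], I[7,7].
HN type (ℓ=4): μ^(1)=41; μ^(2)=-7; μ^(3)=-73/7; μ^(4)=-43

((3, 0, 0, 0, 0, 0, 0); (0, 0, 1, 0, 0, 0, 0); (1, 1, 1, 1, 1, 1, 1); (0, 0, 0, 0, 0, 0, 1))


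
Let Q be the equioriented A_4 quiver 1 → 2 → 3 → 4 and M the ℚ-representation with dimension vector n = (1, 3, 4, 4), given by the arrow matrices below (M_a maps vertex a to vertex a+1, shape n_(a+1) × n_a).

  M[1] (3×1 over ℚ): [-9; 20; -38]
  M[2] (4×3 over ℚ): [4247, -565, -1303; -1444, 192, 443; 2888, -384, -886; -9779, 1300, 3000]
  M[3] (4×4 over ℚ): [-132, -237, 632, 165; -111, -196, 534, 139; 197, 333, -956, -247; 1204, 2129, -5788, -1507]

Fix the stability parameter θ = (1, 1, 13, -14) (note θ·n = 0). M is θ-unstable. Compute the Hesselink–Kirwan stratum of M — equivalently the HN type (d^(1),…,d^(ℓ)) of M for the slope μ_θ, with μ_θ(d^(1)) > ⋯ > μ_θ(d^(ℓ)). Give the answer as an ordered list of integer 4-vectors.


Via rank(M_{q-1}∘⋯∘M_p): M ≅ I[1,4], I[2,4]^2, I[3,3], I[4,4].
μ_θ-semistable layers: μ^(1)=13; μ^(2)=1/4; μ^(3)=0; μ^(4)=-14

((0, 0, 1, 0); (1, 1, 1, 1); (0, 2, 2, 2); (0, 0, 0, 1))


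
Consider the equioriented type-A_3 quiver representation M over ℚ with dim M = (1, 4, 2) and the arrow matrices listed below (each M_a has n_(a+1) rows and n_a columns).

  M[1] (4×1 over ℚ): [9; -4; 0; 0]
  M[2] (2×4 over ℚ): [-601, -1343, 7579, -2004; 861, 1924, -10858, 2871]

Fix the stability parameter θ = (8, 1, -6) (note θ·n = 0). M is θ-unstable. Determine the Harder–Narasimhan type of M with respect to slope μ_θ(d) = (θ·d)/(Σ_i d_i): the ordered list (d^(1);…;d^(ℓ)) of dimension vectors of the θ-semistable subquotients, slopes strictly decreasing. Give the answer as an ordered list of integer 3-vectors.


Barcode: M ≅ I[1,3], I[2,2]^2, I[2,3]. HN layers by μ_θ (2 steps, strictly decreasing):
  μ^(1)=1; μ^(2)=-5/2

((1, 3, 1); (0, 1, 1))


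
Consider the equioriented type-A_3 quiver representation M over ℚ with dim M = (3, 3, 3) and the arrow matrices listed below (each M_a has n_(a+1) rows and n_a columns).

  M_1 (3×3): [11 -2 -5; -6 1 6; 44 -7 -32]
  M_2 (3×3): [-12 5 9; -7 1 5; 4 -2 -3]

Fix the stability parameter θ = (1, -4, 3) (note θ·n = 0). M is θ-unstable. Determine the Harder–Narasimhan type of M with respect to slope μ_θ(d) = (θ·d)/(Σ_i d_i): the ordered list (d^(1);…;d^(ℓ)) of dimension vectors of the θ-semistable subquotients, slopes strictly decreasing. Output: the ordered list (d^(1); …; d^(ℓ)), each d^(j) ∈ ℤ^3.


Via rank(M_{q-1}∘⋯∘M_p): M ≅ I[1,3]^3.
μ_θ-semistable layers: μ^(1)=3; μ^(2)=-3/2

((0, 0, 3); (3, 3, 0))


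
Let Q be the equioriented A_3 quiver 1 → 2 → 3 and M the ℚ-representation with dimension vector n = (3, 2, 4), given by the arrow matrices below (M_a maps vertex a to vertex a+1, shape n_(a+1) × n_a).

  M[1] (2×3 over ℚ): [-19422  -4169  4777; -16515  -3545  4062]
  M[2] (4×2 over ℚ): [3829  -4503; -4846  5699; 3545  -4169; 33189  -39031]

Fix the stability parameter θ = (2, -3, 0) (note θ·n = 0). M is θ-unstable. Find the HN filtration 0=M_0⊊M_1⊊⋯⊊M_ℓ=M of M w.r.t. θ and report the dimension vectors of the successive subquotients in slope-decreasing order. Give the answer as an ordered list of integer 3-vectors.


Interval decomposition of M: I[1,1], I[1,3]^2, I[3,3]^2.
HN type (ℓ=3): μ^(1)=2; μ^(2)=0; μ^(3)=-1/2

((1, 0, 0); (0, 0, 4); (2, 2, 0))


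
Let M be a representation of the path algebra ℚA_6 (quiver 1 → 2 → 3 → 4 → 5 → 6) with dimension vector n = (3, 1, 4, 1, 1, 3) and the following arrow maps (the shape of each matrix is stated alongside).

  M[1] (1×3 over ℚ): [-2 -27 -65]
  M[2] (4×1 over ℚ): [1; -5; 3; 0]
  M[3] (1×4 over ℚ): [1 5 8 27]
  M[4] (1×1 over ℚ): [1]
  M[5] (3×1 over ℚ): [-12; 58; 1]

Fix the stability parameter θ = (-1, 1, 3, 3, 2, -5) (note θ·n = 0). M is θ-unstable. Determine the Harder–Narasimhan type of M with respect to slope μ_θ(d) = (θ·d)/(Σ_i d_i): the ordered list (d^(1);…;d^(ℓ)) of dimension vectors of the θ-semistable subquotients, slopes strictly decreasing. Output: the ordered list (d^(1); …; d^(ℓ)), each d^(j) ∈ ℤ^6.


Via rank(M_{q-1}∘⋯∘M_p): M ≅ I[1,1]^2, I[1,3], I[3,3]^2, I[3,6], I[6,6]^2.
μ_θ-semistable layers: μ^(1)=3; μ^(2)=1; μ^(3)=3/4; μ^(4)=-1; μ^(5)=-5

((0, 0, 3, 0, 0, 0); (0, 1, 0, 0, 0, 0); (0, 0, 1, 1, 1, 1); (3, 0, 0, 0, 0, 0); (0, 0, 0, 0, 0, 2))


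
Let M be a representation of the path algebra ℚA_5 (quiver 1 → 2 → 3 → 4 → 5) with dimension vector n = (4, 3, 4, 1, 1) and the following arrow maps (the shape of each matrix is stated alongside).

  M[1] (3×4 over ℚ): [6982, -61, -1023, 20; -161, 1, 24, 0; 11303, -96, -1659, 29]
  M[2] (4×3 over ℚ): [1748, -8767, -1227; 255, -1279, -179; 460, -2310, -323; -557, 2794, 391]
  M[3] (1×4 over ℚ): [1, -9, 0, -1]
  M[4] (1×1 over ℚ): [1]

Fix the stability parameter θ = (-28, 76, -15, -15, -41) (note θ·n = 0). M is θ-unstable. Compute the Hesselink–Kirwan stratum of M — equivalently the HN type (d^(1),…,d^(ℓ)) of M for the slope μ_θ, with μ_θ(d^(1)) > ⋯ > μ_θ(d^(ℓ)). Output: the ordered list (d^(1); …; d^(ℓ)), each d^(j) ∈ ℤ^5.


Barcode: M ≅ I[1,1], I[1,3]^2, I[1,5], I[3,3]. HN layers by μ_θ (4 steps, strictly decreasing):
  μ^(1)=61/2; μ^(2)=5/4; μ^(3)=-15; μ^(4)=-28

((0, 2, 2, 0, 0); (0, 1, 1, 1, 1); (0, 0, 1, 0, 0); (4, 0, 0, 0, 0))


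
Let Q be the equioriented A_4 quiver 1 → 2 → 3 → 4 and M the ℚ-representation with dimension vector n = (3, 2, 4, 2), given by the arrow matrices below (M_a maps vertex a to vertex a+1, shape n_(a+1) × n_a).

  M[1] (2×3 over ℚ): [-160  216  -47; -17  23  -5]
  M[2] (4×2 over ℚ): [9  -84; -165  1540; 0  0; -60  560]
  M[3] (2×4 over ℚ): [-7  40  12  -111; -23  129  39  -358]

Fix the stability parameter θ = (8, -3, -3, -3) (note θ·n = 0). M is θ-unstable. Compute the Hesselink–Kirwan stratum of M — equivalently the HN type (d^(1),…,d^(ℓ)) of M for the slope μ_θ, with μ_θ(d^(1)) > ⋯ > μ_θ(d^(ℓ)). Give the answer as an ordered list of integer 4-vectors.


Barcode: M ≅ I[1,1], I[1,2], I[1,4], I[3,3]^2, I[3,4]. HN layers by μ_θ (4 steps, strictly decreasing):
  μ^(1)=8; μ^(2)=5/2; μ^(3)=-1/4; μ^(4)=-3

((1, 0, 0, 0); (1, 1, 0, 0); (1, 1, 1, 1); (0, 0, 3, 1))


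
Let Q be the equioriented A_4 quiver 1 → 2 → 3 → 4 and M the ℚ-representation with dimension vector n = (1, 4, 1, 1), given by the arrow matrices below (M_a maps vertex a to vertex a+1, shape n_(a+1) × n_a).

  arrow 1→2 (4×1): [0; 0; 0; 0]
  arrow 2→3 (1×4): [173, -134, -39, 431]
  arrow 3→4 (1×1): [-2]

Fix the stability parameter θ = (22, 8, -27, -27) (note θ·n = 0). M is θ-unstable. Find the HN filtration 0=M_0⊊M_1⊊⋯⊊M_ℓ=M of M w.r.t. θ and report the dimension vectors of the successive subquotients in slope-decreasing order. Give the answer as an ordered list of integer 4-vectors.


Interval decomposition of M: I[1,1], I[2,2]^3, I[2,4].
HN type (ℓ=3): μ^(1)=22; μ^(2)=8; μ^(3)=-46/3

((1, 0, 0, 0); (0, 3, 0, 0); (0, 1, 1, 1))


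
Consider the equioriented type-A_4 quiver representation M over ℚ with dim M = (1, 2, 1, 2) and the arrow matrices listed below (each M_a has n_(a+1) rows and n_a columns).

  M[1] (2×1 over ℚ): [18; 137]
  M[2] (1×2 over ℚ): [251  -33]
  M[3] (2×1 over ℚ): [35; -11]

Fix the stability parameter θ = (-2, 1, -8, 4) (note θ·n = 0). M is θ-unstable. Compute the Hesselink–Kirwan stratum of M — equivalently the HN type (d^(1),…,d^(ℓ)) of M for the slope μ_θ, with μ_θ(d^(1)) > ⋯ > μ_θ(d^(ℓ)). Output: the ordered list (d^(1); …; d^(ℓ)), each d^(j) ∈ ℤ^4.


Interval decomposition of M: I[1,4], I[2,2], I[4,4].
HN type (ℓ=3): μ^(1)=4; μ^(2)=1; μ^(3)=-3

((0, 0, 0, 2); (0, 1, 0, 0); (1, 1, 1, 0))


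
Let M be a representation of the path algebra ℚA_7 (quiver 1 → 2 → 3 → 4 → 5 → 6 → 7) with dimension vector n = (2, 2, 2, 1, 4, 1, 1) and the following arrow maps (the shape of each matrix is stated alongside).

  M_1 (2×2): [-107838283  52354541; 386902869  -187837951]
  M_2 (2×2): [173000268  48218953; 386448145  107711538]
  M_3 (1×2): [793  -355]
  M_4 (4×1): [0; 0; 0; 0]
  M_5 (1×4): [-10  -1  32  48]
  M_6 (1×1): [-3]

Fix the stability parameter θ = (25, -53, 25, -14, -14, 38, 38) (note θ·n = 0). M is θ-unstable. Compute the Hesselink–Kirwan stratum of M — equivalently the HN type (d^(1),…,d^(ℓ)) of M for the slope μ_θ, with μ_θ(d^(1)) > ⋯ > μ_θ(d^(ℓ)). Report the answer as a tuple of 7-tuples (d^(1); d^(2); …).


Barcode: M ≅ I[1,3], I[1,4], I[5,5]^3, I[5,7]. HN layers by μ_θ (4 steps, strictly decreasing):
  μ^(1)=38; μ^(2)=25; μ^(3)=11/2; μ^(4)=-14

((0, 0, 0, 0, 0, 1, 1); (0, 0, 1, 0, 0, 0, 0); (0, 0, 1, 1, 0, 0, 0); (2, 2, 0, 0, 4, 0, 0))


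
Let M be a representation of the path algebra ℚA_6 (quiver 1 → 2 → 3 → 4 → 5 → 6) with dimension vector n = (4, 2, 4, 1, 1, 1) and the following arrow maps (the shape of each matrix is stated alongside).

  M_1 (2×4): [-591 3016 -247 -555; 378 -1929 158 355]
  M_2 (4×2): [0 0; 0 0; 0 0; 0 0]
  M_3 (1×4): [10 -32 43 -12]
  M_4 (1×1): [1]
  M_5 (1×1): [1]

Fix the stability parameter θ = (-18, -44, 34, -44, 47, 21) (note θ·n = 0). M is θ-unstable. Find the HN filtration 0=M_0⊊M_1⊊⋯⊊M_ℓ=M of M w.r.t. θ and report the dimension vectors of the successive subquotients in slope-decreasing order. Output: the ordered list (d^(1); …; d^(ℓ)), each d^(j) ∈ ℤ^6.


Interval decomposition of M: I[1,1]^2, I[1,2]^2, I[3,3]^3, I[3,6].
HN type (ℓ=4): μ^(1)=34; μ^(2)=-5; μ^(3)=-18; μ^(4)=-31

((0, 0, 3, 0, 1, 1); (0, 0, 1, 1, 0, 0); (2, 0, 0, 0, 0, 0); (2, 2, 0, 0, 0, 0))


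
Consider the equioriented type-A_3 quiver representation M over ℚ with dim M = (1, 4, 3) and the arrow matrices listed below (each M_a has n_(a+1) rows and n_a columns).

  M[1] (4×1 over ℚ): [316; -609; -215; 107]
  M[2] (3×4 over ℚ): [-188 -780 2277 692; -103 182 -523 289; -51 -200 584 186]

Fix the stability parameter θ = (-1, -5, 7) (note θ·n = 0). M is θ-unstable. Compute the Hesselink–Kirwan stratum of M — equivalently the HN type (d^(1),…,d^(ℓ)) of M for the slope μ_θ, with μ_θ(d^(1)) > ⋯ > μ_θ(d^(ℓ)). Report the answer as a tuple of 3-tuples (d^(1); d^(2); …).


Interval decomposition of M: I[1,3], I[2,2], I[2,3]^2.
HN type (ℓ=3): μ^(1)=7; μ^(2)=-3; μ^(3)=-5

((0, 0, 3); (1, 1, 0); (0, 3, 0))


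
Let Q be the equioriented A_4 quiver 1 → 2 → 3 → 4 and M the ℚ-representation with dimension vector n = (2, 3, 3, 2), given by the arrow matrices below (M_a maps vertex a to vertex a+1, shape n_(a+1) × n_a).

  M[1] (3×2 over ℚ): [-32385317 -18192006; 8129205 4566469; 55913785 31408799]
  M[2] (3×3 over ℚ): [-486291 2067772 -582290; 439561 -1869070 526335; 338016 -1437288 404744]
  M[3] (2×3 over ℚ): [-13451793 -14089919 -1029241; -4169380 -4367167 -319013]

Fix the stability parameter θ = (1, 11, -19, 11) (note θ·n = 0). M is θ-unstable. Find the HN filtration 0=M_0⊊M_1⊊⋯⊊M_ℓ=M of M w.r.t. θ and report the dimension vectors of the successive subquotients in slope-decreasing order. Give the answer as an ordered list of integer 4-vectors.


Via rank(M_{q-1}∘⋯∘M_p): M ≅ I[1,4]^2, I[2,3].
μ_θ-semistable layers: μ^(1)=11; μ^(2)=-7/3; μ^(3)=-4

((0, 0, 0, 2); (2, 2, 2, 0); (0, 1, 1, 0))


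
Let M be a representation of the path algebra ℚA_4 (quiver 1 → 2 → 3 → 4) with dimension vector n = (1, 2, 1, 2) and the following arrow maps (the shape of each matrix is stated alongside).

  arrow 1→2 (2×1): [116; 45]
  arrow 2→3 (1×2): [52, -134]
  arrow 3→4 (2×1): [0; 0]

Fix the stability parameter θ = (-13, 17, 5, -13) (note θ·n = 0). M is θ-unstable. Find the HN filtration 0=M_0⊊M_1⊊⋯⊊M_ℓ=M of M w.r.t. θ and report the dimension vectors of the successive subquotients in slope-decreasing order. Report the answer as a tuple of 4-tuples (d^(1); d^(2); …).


Barcode: M ≅ I[1,3], I[2,2], I[4,4]^2. HN layers by μ_θ (3 steps, strictly decreasing):
  μ^(1)=17; μ^(2)=11; μ^(3)=-13

((0, 1, 0, 0); (0, 1, 1, 0); (1, 0, 0, 2))


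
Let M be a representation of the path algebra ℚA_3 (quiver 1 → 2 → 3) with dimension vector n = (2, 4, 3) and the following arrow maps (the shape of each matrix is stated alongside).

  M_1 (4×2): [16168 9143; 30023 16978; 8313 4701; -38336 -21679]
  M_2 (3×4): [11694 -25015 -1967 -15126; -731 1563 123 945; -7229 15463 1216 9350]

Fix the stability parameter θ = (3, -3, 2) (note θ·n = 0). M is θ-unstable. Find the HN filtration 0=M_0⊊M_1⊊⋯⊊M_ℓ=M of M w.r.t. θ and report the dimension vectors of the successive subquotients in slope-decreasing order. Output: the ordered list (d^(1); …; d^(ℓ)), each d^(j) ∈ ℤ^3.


Via rank(M_{q-1}∘⋯∘M_p): M ≅ I[1,3]^2, I[2,2], I[2,3].
μ_θ-semistable layers: μ^(1)=2; μ^(2)=0; μ^(3)=-3

((0, 0, 3); (2, 2, 0); (0, 2, 0))


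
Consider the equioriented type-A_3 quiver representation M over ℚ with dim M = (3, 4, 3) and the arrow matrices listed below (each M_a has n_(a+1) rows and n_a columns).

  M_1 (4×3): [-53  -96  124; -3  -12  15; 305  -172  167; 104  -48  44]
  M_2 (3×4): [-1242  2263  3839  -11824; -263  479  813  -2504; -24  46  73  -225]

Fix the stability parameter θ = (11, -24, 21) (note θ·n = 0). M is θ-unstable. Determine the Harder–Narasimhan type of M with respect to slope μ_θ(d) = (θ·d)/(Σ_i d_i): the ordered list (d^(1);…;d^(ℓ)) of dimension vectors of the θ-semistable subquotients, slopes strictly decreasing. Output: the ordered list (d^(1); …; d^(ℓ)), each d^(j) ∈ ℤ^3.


Interval decomposition of M: I[1,1], I[1,3]^2, I[2,2], I[2,3].
HN type (ℓ=4): μ^(1)=21; μ^(2)=11; μ^(3)=-13/2; μ^(4)=-24

((0, 0, 3); (1, 0, 0); (2, 2, 0); (0, 2, 0))


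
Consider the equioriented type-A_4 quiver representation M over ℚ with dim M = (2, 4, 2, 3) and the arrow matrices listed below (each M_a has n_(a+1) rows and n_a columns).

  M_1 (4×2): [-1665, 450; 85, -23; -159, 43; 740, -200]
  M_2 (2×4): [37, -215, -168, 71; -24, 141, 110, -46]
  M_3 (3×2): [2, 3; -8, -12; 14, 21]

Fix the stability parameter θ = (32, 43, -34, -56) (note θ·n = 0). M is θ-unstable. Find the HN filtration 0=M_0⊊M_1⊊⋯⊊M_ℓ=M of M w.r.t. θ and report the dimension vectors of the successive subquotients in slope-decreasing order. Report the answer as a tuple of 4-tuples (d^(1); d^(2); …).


Interval decomposition of M: I[1,3], I[1,4], I[2,2]^2, I[4,4]^2.
HN type (ℓ=4): μ^(1)=43; μ^(2)=41/3; μ^(3)=-15/4; μ^(4)=-56

((0, 2, 0, 0); (1, 1, 1, 0); (1, 1, 1, 1); (0, 0, 0, 2))


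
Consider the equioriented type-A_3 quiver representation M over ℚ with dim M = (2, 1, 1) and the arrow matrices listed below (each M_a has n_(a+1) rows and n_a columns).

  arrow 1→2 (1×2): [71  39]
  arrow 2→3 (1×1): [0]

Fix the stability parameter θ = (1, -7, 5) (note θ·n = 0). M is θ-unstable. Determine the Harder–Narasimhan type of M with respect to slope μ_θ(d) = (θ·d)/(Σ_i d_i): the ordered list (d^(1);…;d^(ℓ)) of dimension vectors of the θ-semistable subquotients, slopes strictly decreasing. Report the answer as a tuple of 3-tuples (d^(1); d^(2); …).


Barcode: M ≅ I[1,1], I[1,2], I[3,3]. HN layers by μ_θ (3 steps, strictly decreasing):
  μ^(1)=5; μ^(2)=1; μ^(3)=-3

((0, 0, 1); (1, 0, 0); (1, 1, 0))


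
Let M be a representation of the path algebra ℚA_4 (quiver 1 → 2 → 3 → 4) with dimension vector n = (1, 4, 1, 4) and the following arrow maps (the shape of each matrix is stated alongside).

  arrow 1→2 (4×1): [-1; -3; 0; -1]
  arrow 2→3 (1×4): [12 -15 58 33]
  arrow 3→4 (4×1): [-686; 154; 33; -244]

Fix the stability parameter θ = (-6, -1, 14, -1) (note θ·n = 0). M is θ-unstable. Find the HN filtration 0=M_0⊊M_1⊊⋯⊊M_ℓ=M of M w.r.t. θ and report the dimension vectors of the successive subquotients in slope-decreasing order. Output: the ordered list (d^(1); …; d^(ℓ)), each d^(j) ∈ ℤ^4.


Via rank(M_{q-1}∘⋯∘M_p): M ≅ I[1,2], I[2,2]^2, I[2,4], I[4,4]^3.
μ_θ-semistable layers: μ^(1)=13/2; μ^(2)=-1; μ^(3)=-6

((0, 0, 1, 1); (0, 4, 0, 3); (1, 0, 0, 0))


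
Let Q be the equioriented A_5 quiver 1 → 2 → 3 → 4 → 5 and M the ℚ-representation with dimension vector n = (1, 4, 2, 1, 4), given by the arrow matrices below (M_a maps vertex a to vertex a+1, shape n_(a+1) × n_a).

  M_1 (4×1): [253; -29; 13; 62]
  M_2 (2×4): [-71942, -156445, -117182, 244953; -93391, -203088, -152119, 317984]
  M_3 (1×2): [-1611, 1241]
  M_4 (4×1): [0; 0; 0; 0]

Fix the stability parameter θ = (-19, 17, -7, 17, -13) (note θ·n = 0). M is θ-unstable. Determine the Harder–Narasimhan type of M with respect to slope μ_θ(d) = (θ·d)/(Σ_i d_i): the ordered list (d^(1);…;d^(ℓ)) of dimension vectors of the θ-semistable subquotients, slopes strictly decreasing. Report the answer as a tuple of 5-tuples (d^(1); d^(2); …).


Via rank(M_{q-1}∘⋯∘M_p): M ≅ I[1,4], I[2,2]^2, I[2,3], I[5,5]^4.
μ_θ-semistable layers: μ^(1)=17; μ^(2)=5; μ^(3)=-13; μ^(4)=-19

((0, 2, 0, 1, 0); (0, 2, 2, 0, 0); (0, 0, 0, 0, 4); (1, 0, 0, 0, 0))


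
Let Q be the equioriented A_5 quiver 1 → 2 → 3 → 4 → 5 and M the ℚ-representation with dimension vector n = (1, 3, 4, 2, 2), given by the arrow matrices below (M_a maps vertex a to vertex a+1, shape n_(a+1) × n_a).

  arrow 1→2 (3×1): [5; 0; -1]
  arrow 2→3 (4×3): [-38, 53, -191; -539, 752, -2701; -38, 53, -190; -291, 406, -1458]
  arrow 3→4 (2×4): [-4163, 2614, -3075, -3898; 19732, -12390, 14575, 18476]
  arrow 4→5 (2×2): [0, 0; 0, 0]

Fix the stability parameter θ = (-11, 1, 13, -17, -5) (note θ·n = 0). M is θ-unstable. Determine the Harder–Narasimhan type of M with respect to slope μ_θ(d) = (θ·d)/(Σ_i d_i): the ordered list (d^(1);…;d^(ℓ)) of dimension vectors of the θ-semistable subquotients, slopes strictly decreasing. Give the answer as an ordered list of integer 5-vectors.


Interval decomposition of M: I[1,4], I[2,3], I[2,4], I[3,3], I[5,5]^2.
HN type (ℓ=5): μ^(1)=13; μ^(2)=1; μ^(3)=-1; μ^(4)=-5; μ^(5)=-11

((0, 0, 2, 0, 0); (0, 1, 0, 0, 0); (0, 2, 2, 2, 0); (0, 0, 0, 0, 2); (1, 0, 0, 0, 0))


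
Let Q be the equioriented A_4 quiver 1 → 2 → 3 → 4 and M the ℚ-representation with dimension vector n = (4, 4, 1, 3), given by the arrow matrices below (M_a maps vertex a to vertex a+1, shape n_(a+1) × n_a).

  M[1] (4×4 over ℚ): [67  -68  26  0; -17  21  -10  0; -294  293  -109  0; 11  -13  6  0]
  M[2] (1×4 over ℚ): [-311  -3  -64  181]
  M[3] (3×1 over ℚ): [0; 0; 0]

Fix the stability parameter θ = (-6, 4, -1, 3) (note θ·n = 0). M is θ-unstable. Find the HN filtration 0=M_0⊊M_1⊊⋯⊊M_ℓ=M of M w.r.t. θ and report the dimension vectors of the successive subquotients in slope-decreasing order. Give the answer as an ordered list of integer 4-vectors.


Via rank(M_{q-1}∘⋯∘M_p): M ≅ I[1,1], I[1,2]^2, I[1,3], I[2,2], I[4,4]^3.
μ_θ-semistable layers: μ^(1)=4; μ^(2)=3; μ^(3)=3/2; μ^(4)=-6

((0, 3, 0, 0); (0, 0, 0, 3); (0, 1, 1, 0); (4, 0, 0, 0))


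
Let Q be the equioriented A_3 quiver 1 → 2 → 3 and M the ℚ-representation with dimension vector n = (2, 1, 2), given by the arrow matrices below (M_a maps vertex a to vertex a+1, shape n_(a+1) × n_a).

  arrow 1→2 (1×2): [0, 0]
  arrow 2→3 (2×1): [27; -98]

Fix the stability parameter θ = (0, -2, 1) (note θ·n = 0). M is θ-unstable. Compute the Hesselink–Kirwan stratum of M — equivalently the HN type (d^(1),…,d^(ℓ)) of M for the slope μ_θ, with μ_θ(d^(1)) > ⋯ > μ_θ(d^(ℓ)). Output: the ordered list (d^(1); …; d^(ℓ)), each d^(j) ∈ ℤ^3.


Via rank(M_{q-1}∘⋯∘M_p): M ≅ I[1,1]^2, I[2,3], I[3,3].
μ_θ-semistable layers: μ^(1)=1; μ^(2)=0; μ^(3)=-2

((0, 0, 2); (2, 0, 0); (0, 1, 0))


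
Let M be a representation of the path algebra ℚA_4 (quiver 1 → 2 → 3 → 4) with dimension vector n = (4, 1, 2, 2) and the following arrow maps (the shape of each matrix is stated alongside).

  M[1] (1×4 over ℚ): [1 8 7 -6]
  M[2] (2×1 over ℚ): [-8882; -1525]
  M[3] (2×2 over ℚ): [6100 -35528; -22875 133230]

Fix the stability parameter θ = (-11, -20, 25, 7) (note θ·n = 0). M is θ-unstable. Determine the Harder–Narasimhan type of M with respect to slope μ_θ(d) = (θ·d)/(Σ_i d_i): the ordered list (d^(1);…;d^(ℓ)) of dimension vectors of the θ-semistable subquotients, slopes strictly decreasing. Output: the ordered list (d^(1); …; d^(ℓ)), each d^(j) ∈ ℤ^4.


Via rank(M_{q-1}∘⋯∘M_p): M ≅ I[1,1]^3, I[1,3], I[3,4], I[4,4].
μ_θ-semistable layers: μ^(1)=25; μ^(2)=16; μ^(3)=7; μ^(4)=-11; μ^(5)=-31/2

((0, 0, 1, 0); (0, 0, 1, 1); (0, 0, 0, 1); (3, 0, 0, 0); (1, 1, 0, 0))


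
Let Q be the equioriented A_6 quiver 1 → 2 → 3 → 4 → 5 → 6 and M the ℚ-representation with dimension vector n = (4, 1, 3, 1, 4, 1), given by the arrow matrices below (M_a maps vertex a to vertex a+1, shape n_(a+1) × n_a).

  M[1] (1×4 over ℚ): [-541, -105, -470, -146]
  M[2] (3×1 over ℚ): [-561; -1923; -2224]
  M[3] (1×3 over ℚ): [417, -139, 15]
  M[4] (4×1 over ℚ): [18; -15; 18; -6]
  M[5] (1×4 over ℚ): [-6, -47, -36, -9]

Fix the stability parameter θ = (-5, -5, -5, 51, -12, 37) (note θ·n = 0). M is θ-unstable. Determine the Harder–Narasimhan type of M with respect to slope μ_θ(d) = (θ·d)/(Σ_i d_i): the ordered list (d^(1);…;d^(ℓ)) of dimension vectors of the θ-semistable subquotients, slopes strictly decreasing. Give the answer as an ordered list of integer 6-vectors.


Via rank(M_{q-1}∘⋯∘M_p): M ≅ I[1,1]^3, I[1,3], I[3,3], I[3,6], I[5,5]^3.
μ_θ-semistable layers: μ^(1)=37; μ^(2)=39/2; μ^(3)=-5; μ^(4)=-12

((0, 0, 0, 0, 0, 1); (0, 0, 0, 1, 1, 0); (4, 1, 3, 0, 0, 0); (0, 0, 0, 0, 3, 0))


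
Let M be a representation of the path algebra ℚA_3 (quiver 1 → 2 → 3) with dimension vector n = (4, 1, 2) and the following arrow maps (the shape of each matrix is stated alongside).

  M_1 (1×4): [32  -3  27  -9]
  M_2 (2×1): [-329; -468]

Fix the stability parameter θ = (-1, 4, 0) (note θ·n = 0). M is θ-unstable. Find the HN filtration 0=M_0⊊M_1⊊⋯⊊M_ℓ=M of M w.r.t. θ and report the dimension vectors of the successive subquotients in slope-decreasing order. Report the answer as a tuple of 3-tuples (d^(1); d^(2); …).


Via rank(M_{q-1}∘⋯∘M_p): M ≅ I[1,1]^3, I[1,3], I[3,3].
μ_θ-semistable layers: μ^(1)=2; μ^(2)=0; μ^(3)=-1

((0, 1, 1); (0, 0, 1); (4, 0, 0))


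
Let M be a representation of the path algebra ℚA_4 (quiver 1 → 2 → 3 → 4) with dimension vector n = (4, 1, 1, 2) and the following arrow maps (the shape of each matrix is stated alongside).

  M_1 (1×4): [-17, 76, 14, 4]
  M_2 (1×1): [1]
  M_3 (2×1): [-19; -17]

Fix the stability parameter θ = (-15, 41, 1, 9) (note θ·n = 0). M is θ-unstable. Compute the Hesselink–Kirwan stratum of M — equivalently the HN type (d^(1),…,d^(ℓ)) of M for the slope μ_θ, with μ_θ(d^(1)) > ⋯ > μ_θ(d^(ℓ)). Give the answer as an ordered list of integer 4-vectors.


Barcode: M ≅ I[1,1]^3, I[1,4], I[4,4]. HN layers by μ_θ (3 steps, strictly decreasing):
  μ^(1)=17; μ^(2)=9; μ^(3)=-15

((0, 1, 1, 1); (0, 0, 0, 1); (4, 0, 0, 0))


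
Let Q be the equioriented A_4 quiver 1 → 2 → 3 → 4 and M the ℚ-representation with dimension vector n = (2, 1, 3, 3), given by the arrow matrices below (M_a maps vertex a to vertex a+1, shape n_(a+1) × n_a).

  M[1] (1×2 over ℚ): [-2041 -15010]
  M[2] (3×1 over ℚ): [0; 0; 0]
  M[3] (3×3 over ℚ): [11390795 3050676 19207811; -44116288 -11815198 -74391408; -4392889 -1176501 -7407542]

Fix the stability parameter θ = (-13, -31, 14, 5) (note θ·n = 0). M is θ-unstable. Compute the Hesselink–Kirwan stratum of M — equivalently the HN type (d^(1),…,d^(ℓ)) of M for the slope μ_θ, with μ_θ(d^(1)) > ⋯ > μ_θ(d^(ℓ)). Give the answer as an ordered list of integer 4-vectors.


Via rank(M_{q-1}∘⋯∘M_p): M ≅ I[1,1], I[1,2], I[3,4]^3.
μ_θ-semistable layers: μ^(1)=19/2; μ^(2)=-13; μ^(3)=-22

((0, 0, 3, 3); (1, 0, 0, 0); (1, 1, 0, 0))


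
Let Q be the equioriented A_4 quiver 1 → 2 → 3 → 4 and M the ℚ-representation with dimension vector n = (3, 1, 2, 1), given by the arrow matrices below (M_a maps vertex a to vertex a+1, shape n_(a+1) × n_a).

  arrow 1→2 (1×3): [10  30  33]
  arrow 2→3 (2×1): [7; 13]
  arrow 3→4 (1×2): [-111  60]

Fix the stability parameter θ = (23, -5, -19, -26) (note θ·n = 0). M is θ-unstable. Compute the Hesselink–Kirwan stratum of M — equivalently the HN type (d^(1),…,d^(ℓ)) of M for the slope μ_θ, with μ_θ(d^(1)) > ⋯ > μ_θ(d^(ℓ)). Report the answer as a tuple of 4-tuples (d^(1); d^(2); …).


Via rank(M_{q-1}∘⋯∘M_p): M ≅ I[1,1]^2, I[1,4], I[3,3].
μ_θ-semistable layers: μ^(1)=23; μ^(2)=-27/4; μ^(3)=-19

((2, 0, 0, 0); (1, 1, 1, 1); (0, 0, 1, 0))


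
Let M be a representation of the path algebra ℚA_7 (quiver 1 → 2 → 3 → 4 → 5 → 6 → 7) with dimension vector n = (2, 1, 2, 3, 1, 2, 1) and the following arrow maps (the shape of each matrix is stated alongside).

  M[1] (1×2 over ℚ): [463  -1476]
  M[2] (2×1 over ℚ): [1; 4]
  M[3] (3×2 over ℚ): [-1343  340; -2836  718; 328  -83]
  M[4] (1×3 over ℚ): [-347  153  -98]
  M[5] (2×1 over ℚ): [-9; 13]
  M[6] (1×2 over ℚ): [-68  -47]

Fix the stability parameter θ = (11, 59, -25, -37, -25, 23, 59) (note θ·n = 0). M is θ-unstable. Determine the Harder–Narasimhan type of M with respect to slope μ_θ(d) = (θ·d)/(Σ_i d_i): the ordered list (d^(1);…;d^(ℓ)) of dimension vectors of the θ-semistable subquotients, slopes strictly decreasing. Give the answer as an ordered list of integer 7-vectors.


Via rank(M_{q-1}∘⋯∘M_p): M ≅ I[1,1], I[1,7], I[3,4], I[4,4], I[6,6].
μ_θ-semistable layers: μ^(1)=59; μ^(2)=23; μ^(3)=11; μ^(4)=-17/5; μ^(5)=-31; μ^(6)=-37

((0, 0, 0, 0, 0, 0, 1); (0, 0, 0, 0, 0, 2, 0); (1, 0, 0, 0, 0, 0, 0); (1, 1, 1, 1, 1, 0, 0); (0, 0, 1, 1, 0, 0, 0); (0, 0, 0, 1, 0, 0, 0))
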